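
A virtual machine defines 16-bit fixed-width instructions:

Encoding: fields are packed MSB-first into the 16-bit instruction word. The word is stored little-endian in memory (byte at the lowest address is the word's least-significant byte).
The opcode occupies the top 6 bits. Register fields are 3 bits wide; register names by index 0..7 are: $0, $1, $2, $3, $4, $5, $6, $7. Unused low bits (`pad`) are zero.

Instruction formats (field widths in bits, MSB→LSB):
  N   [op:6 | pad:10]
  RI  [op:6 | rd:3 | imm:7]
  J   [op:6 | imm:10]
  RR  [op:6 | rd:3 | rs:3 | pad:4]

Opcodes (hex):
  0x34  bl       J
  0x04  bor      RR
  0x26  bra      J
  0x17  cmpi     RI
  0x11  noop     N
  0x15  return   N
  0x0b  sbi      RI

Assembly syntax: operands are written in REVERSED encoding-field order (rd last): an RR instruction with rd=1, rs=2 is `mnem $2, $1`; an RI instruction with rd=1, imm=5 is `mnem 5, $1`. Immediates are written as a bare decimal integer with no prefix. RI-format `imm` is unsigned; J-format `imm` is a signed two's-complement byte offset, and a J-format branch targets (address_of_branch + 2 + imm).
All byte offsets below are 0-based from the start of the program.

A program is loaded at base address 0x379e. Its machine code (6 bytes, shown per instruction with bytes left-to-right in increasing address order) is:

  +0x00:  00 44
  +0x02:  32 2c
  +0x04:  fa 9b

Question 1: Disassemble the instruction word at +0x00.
noop

+0x00: 00 44 ⇒ word 0x4400 (little)
  opcode bits[15:10]=0x11: noop/N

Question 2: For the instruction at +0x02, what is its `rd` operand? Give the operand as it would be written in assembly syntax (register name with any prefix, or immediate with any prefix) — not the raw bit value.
+0x02: 32 2c ⇒ word 0x2c32 (little)
  op=0x2c32>>10=0xb ⇒ sbi (RI)
  rd: (w>>7)&0x7=0x0 → $0
  imm: (w>>0)&0x7f=0x32 → 50

$0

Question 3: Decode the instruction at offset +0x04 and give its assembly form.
+0x04: fa 9b ⇒ word 0x9bfa (little)
  op=0x9bfa>>10=0x26 ⇒ bra (J)
  imm: (w>>0)&0x3ff=0x3fa (s10→-6) → -6

bra -6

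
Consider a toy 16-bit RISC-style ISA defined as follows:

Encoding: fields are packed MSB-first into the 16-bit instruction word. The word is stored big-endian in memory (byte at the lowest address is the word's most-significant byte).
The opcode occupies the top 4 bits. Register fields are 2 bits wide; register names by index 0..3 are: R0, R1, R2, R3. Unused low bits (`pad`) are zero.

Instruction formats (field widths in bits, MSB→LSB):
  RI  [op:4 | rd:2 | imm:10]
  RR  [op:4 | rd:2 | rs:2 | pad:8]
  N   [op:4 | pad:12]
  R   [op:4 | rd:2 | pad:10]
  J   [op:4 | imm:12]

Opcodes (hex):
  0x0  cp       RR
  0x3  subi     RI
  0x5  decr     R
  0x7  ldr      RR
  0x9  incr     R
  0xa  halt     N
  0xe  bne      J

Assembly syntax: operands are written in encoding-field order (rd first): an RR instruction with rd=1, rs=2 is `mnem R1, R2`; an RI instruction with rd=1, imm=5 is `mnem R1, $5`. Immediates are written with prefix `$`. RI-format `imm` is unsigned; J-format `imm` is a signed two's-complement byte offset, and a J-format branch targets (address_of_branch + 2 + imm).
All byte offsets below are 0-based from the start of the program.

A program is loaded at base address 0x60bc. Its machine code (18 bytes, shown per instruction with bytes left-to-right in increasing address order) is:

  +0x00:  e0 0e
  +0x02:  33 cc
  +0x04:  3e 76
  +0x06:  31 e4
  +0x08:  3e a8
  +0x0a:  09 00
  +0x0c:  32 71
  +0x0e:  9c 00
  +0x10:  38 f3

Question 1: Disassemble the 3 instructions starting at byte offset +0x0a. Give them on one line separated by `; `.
[0a] 09 00 → 0x0900
  top 4b → 0x0 → cp [RR]
  [11:10] rd=2 = R2
  [9:8] rs=1 = R1
[0c] 32 71 → 0x3271
  top 4b → 0x3 → subi [RI]
  [11:10] rd=0 = R0
  [9:0] imm=625 = $625
[0e] 9c 00 → 0x9c00
  top 4b → 0x9 → incr [R]
  [11:10] rd=3 = R3

cp R2, R1; subi R0, $625; incr R3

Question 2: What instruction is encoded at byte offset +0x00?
off 0x00: read e0 0e as big → 0xe00e
  opcode bits[15:12]=0xe: bne/J
  imm: (w>>0)&0xfff=0xe → $14

bne $14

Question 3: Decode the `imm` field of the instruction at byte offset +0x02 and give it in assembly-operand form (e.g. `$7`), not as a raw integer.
+0x02: 33 cc ⇒ word 0x33cc (big)
  op=0x33cc>>12=0x3 ⇒ subi (RI)
  rd@[11:10]=0x0 ⇒ R0
  imm@[9:0]=0x3cc ⇒ $972

$972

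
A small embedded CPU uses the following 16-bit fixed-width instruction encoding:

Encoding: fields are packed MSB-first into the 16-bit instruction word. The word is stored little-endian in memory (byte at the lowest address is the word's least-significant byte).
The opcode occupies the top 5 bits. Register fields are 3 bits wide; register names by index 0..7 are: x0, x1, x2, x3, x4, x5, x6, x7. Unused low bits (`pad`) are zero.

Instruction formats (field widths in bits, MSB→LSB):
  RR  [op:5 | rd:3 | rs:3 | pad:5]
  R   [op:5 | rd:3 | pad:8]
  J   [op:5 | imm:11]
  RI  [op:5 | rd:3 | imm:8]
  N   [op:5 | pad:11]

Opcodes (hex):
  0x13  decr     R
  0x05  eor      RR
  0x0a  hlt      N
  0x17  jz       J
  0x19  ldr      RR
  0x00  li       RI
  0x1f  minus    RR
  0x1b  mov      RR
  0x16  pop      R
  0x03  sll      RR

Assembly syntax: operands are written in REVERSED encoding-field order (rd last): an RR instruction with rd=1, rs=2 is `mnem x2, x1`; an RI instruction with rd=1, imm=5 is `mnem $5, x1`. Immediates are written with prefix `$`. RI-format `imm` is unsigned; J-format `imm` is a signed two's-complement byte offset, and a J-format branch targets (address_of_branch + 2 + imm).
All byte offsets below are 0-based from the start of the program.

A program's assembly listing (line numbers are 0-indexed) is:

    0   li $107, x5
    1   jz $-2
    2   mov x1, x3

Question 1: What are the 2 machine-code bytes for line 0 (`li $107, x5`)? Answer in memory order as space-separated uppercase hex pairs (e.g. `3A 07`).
line 0 (li): pack op=0x0:5|rd=5:3|imm=107:8 = 0x056b; little→ 6b 05

6B 05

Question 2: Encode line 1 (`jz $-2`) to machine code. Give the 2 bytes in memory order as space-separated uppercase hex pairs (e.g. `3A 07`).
line 1 (jz): pack op=0x17:5|imm=-2:11 = 0xbffe; little→ fe bf

FE BF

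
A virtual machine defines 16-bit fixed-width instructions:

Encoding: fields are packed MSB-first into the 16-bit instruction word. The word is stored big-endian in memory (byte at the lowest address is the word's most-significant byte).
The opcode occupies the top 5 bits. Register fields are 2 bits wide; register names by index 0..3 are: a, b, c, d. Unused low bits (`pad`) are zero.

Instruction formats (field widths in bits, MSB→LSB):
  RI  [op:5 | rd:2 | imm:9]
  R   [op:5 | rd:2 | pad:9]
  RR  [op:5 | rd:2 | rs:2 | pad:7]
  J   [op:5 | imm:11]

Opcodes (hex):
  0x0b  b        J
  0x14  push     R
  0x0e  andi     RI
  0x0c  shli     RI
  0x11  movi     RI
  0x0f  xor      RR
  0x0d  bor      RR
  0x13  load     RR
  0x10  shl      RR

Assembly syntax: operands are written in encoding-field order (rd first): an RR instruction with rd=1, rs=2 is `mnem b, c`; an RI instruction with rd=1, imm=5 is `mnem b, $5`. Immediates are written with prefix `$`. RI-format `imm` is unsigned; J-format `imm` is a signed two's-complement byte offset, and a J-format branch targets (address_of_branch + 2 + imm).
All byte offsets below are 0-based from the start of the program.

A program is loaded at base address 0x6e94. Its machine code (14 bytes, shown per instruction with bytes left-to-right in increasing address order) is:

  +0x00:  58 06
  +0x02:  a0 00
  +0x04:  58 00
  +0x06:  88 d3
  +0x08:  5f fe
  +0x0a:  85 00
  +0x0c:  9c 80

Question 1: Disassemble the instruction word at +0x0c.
load c, b

@+0c  big-endian(9c 80) = 0x9c80
  op=0x9c80>>11=0x13 ⇒ load (RR)
  rd@[10:9]=0x2 ⇒ c
  rs@[8:7]=0x1 ⇒ b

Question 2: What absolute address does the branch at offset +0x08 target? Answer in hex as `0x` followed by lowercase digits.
[08] 5f fe → 0x5ffe
  op=0x5ffe>>11=0xb ⇒ b (J)
  imm: (w>>0)&0x7ff=0x7fe (s11→-2) → $-2
  target = base 0x6e94 + off 0x08 + 2 + imm -2 = 0x6e9c

0x6e9c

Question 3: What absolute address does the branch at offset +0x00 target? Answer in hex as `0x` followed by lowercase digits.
0x6e9c

off 0x00: read 58 06 as big → 0x5806
  op=0x5806>>11=0xb ⇒ b (J)
  imm: (w>>0)&0x7ff=0x6 → $6
  target = base 0x6e94 + off 0x00 + 2 + imm 6 = 0x6e9c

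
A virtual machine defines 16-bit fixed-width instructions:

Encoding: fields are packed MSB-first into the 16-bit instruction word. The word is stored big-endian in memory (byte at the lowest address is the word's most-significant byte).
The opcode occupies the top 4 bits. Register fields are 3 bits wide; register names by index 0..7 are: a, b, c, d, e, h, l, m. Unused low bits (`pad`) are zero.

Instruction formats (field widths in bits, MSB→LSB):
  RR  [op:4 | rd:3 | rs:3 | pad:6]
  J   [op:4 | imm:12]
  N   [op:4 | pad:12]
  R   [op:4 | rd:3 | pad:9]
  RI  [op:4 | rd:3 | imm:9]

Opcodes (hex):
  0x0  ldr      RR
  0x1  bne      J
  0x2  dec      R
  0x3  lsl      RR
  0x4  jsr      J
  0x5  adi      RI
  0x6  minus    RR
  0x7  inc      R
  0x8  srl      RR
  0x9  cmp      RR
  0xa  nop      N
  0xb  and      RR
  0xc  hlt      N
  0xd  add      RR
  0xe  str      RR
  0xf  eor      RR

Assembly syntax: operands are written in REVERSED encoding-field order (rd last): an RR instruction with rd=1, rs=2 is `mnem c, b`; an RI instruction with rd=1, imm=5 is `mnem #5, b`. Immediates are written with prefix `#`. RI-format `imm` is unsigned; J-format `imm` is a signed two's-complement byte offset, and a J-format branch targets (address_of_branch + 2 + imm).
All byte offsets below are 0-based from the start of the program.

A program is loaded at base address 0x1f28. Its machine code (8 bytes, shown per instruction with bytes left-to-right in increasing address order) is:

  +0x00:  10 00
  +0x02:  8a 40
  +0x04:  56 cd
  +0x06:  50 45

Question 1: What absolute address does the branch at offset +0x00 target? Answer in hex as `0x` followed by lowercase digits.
off 0x00: read 10 00 as big → 0x1000
  top 4b → 0x1 → bne [J]
  imm@[11:0]=0x0 ⇒ #0
  target = base 0x1f28 + off 0x00 + 2 + imm 0 = 0x1f2a

0x1f2a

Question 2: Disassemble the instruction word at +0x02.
+0x02: 8a 40 ⇒ word 0x8a40 (big)
  opcode bits[15:12]=0x8: srl/RR
  rd: (w>>9)&0x7=0x5 → h
  rs: (w>>6)&0x7=0x1 → b

srl b, h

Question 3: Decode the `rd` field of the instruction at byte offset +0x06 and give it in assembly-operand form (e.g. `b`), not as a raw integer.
@+06  big-endian(50 45) = 0x5045
  top 4b → 0x5 → adi [RI]
  rd: (w>>9)&0x7=0x0 → a
  imm: (w>>0)&0x1ff=0x45 → #69

a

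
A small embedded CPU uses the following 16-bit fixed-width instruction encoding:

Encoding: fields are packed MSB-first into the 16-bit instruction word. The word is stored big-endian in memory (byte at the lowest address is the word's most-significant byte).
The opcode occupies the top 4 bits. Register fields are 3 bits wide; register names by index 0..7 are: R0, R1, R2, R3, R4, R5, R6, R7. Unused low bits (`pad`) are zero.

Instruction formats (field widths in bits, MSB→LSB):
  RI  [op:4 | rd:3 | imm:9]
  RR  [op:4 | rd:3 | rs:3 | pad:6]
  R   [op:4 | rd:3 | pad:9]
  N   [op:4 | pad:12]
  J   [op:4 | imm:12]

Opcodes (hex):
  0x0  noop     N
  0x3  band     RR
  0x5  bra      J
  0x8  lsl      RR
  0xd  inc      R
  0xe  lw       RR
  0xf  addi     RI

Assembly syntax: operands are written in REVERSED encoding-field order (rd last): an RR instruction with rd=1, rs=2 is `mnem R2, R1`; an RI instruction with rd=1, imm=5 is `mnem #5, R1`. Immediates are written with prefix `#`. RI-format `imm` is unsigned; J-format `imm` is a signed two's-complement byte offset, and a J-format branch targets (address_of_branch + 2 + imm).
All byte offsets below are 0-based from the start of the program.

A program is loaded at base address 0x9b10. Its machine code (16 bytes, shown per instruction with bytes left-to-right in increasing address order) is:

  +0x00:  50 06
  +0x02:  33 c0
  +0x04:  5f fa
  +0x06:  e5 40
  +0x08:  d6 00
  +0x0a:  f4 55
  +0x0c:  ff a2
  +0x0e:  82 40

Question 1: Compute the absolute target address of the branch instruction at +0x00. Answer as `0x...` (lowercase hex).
@+00  big-endian(50 06) = 0x5006
  opcode bits[15:12]=0x5: bra/J
  [11:0] imm=6 = #6
  target = base 0x9b10 + off 0x00 + 2 + imm 6 = 0x9b18

0x9b18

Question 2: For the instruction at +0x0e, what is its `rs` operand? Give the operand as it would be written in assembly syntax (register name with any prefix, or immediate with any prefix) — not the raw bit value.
off 0x0e: read 82 40 as big → 0x8240
  top 4b → 0x8 → lsl [RR]
  [11:9] rd=1 = R1
  [8:6] rs=1 = R1

R1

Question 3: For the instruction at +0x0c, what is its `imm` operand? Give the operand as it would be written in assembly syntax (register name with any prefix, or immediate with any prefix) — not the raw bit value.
#418

+0x0c: ff a2 ⇒ word 0xffa2 (big)
  op=0xffa2>>12=0xf ⇒ addi (RI)
  rd@[11:9]=0x7 ⇒ R7
  imm@[8:0]=0x1a2 ⇒ #418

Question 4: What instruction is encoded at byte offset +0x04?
[04] 5f fa → 0x5ffa
  top 4b → 0x5 → bra [J]
  imm: (w>>0)&0xfff=0xffa (s12→-6) → #-6

bra #-6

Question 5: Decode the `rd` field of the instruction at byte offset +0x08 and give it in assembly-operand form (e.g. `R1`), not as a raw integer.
@+08  big-endian(d6 00) = 0xd600
  opcode bits[15:12]=0xd: inc/R
  [11:9] rd=3 = R3

R3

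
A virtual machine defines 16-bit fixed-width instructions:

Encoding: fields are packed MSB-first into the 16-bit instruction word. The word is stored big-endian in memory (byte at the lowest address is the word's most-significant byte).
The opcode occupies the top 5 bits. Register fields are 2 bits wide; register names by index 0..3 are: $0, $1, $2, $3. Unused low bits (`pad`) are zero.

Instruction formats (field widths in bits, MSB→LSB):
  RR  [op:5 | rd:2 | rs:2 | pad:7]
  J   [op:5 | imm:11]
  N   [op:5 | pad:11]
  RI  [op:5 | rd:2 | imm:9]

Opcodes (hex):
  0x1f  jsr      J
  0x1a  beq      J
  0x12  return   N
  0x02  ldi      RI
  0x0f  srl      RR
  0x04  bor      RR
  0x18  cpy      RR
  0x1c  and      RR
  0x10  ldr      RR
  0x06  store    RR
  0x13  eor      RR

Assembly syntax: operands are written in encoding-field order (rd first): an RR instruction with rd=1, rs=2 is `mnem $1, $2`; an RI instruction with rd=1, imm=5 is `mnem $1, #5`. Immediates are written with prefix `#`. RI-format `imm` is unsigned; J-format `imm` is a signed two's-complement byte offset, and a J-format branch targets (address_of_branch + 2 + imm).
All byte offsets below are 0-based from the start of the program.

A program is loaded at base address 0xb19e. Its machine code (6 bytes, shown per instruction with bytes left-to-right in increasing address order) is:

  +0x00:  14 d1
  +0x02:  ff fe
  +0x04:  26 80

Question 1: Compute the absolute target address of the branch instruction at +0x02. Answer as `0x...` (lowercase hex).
+0x02: ff fe ⇒ word 0xfffe (big)
  opcode bits[15:11]=0x1f: jsr/J
  imm: (w>>0)&0x7ff=0x7fe (s11→-2) → #-2
  target = base 0xb19e + off 0x02 + 2 + imm -2 = 0xb1a0

0xb1a0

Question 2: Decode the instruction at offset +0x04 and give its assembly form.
bor $3, $1

@+04  big-endian(26 80) = 0x2680
  top 5b → 0x4 → bor [RR]
  rd@[10:9]=0x3 ⇒ $3
  rs@[8:7]=0x1 ⇒ $1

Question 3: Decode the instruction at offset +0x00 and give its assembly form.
[00] 14 d1 → 0x14d1
  opcode bits[15:11]=0x2: ldi/RI
  rd: (w>>9)&0x3=0x2 → $2
  imm: (w>>0)&0x1ff=0xd1 → #209

ldi $2, #209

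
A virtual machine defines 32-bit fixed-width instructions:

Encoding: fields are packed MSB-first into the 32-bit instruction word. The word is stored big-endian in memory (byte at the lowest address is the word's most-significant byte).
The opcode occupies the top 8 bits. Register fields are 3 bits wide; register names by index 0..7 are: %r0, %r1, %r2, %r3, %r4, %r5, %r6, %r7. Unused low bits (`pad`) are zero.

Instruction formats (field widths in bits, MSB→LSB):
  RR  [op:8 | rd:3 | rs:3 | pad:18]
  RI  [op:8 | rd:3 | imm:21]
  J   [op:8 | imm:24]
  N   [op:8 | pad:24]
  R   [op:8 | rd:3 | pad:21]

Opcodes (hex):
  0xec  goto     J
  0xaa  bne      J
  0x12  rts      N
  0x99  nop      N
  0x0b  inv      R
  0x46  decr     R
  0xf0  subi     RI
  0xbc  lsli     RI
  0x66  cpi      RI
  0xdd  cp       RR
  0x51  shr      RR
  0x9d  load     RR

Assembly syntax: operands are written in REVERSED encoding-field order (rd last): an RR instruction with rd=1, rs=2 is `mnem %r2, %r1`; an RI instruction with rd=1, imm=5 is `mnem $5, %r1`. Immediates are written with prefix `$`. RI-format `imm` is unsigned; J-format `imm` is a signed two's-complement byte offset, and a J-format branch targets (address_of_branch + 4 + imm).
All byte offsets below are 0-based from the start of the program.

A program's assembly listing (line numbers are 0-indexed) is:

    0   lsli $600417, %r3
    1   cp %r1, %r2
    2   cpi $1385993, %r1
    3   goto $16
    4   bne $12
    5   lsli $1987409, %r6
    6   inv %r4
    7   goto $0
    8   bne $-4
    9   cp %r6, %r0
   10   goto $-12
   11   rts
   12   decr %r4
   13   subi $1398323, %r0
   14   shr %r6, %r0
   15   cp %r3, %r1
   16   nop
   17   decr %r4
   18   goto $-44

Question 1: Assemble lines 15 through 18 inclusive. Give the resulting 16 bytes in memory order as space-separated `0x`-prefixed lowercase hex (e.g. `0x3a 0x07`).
L15: cp op=0xdd:8|rd=1:3|rs=3:3|pad=0:18 ⇒ 0xdd2c0000 ⇒ big dd 2c 00 00
L16: nop op=0x99:8|pad=0:24 ⇒ 0x99000000 ⇒ big 99 00 00 00
L17: decr op=0x46:8|rd=4:3|pad=0:21 ⇒ 0x46800000 ⇒ big 46 80 00 00
L18: goto op=0xec:8|imm=-44:24 ⇒ 0xecffffd4 ⇒ big ec ff ff d4

0xdd 0x2c 0x00 0x00 0x99 0x00 0x00 0x00 0x46 0x80 0x00 0x00 0xec 0xff 0xff 0xd4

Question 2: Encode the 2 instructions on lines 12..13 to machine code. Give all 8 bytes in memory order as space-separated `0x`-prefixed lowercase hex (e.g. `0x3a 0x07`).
0x46 0x80 0x00 0x00 0xf0 0x15 0x56 0x33

line 12 (decr): pack op=0x46:8|rd=4:3|pad=0:21 = 0x46800000; big→ 46 80 00 00
line 13 (subi): pack op=0xf0:8|rd=0:3|imm=1398323:21 = 0xf0155633; big→ f0 15 56 33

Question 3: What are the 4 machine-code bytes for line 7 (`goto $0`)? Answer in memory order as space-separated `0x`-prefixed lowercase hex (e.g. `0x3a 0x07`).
7. goto fields op=0xec:8|imm=0:24 → word ec000000h → ec 00 00 00

0xec 0x00 0x00 0x00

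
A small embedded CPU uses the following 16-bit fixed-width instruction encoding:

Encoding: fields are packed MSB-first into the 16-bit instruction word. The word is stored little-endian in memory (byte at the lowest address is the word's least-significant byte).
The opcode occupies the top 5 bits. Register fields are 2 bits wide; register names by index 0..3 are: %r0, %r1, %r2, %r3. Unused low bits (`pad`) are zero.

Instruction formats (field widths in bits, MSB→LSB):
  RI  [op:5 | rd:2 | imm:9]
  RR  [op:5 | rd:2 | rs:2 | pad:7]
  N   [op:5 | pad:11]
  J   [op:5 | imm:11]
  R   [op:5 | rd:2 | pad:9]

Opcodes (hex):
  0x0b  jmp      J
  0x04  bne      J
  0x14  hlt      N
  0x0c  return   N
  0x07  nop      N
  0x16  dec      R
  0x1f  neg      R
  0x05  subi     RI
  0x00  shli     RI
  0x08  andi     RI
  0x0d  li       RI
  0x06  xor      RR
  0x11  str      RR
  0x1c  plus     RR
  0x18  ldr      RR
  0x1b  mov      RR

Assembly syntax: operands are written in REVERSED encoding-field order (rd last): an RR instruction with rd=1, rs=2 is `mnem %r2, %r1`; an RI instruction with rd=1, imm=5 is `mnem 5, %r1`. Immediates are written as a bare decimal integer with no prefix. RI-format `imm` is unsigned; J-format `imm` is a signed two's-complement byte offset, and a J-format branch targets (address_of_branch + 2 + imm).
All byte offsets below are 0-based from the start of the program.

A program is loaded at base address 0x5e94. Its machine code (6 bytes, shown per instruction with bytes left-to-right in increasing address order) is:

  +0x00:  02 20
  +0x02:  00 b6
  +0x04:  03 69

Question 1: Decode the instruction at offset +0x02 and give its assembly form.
dec %r3

[02] 00 b6 → 0xb600
  op=0xb600>>11=0x16 ⇒ dec (R)
  rd: (w>>9)&0x3=0x3 → %r3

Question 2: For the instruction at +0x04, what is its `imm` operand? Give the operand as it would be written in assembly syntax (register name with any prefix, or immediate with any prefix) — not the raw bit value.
@+04  little-endian(03 69) = 0x6903
  op=0x6903>>11=0xd ⇒ li (RI)
  rd@[10:9]=0x0 ⇒ %r0
  imm@[8:0]=0x103 ⇒ 259

259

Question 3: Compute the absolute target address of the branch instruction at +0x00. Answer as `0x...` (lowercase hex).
0x5e98

@+00  little-endian(02 20) = 0x2002
  op=0x2002>>11=0x4 ⇒ bne (J)
  imm: (w>>0)&0x7ff=0x2 → 2
  target = base 0x5e94 + off 0x00 + 2 + imm 2 = 0x5e98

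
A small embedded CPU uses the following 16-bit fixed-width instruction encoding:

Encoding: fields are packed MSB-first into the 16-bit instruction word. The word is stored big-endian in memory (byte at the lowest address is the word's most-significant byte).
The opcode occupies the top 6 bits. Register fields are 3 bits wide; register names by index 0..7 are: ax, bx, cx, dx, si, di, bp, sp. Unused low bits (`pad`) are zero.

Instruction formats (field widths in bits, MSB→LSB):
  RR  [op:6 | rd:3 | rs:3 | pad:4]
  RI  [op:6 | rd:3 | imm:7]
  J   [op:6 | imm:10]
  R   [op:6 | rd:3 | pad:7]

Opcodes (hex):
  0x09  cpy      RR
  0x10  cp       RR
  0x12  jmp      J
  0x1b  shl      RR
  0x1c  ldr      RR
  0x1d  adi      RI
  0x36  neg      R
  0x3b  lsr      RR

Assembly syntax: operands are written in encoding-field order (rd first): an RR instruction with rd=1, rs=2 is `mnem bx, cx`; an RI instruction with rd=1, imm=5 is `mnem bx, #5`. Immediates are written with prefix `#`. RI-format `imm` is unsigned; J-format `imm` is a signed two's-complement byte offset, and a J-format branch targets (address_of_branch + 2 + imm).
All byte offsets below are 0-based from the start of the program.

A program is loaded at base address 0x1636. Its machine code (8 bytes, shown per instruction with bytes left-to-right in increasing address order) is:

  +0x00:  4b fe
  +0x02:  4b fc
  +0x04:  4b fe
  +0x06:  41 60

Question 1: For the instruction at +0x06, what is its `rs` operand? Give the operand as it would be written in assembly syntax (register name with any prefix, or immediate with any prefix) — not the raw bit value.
@+06  big-endian(41 60) = 0x4160
  top 6b → 0x10 → cp [RR]
  rd@[9:7]=0x2 ⇒ cx
  rs@[6:4]=0x6 ⇒ bp

bp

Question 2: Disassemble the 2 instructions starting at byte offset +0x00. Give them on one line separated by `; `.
jmp #-2; jmp #-4

@+00  big-endian(4b fe) = 0x4bfe
  opcode bits[15:10]=0x12: jmp/J
  imm@[9:0]=0x3fe (s10→-2) ⇒ #-2
@+02  big-endian(4b fc) = 0x4bfc
  opcode bits[15:10]=0x12: jmp/J
  imm@[9:0]=0x3fc (s10→-4) ⇒ #-4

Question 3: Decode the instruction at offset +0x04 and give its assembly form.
jmp #-2

@+04  big-endian(4b fe) = 0x4bfe
  top 6b → 0x12 → jmp [J]
  imm: (w>>0)&0x3ff=0x3fe (s10→-2) → #-2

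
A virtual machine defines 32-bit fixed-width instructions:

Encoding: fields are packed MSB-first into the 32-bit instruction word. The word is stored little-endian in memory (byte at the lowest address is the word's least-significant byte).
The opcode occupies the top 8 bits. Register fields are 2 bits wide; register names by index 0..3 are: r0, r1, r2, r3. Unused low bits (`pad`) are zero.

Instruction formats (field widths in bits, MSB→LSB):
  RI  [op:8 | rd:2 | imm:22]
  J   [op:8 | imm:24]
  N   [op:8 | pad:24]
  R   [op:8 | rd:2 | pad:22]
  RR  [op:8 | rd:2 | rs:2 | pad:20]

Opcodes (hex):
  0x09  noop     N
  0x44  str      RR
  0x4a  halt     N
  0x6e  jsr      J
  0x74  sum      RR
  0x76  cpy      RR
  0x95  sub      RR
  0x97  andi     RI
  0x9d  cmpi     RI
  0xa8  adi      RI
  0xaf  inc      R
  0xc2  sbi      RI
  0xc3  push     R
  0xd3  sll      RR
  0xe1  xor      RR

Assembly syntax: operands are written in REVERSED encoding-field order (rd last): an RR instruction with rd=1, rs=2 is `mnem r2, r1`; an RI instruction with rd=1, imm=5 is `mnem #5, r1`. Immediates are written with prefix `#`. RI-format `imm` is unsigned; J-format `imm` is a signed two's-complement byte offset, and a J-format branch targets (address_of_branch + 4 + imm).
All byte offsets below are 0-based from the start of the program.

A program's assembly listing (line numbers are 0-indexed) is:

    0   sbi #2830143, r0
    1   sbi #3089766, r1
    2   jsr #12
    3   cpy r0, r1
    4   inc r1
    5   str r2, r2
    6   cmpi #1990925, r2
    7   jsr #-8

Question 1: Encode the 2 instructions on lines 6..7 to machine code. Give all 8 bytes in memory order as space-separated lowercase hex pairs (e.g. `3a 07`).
0d 61 9e 9d f8 ff ff 6e

L6: cmpi op=0x9d:8|rd=2:2|imm=1990925:22 ⇒ 0x9d9e610d ⇒ little 0d 61 9e 9d
L7: jsr op=0x6e:8|imm=-8:24 ⇒ 0x6efffff8 ⇒ little f8 ff ff 6e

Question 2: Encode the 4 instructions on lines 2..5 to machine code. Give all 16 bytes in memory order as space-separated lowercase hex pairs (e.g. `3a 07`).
0c 00 00 6e 00 00 40 76 00 00 40 af 00 00 a0 44

L2: jsr op=0x6e:8|imm=12:24 ⇒ 0x6e00000c ⇒ little 0c 00 00 6e
L3: cpy op=0x76:8|rd=1:2|rs=0:2|pad=0:20 ⇒ 0x76400000 ⇒ little 00 00 40 76
L4: inc op=0xaf:8|rd=1:2|pad=0:22 ⇒ 0xaf400000 ⇒ little 00 00 40 af
L5: str op=0x44:8|rd=2:2|rs=2:2|pad=0:20 ⇒ 0x44a00000 ⇒ little 00 00 a0 44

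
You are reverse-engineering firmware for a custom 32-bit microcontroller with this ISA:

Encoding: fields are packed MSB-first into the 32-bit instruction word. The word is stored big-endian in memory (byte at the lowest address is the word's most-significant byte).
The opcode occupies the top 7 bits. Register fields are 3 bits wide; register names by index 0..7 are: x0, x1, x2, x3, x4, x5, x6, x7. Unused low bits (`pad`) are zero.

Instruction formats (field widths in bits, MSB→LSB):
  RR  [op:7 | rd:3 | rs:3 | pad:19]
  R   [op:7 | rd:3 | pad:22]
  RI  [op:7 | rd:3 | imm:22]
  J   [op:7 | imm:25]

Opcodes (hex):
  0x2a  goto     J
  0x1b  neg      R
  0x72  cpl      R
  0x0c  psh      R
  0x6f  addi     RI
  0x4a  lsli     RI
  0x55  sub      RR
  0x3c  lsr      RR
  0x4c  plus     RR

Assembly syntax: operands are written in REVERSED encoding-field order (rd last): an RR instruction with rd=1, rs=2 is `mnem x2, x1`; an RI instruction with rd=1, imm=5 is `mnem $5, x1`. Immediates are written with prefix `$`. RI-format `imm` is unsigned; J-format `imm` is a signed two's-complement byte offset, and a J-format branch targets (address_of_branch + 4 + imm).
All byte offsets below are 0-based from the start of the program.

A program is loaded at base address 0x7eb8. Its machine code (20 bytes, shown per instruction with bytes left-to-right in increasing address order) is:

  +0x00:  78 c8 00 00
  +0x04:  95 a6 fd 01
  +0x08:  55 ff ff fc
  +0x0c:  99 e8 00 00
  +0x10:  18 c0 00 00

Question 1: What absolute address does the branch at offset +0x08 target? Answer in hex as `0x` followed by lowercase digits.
+0x08: 55 ff ff fc ⇒ word 0x55fffffc (big)
  top 7b → 0x2a → goto [J]
  [24:0] imm=33554428 (s25→-4) = $-4
  target = base 0x7eb8 + off 0x08 + 4 + imm -4 = 0x7ec0

0x7ec0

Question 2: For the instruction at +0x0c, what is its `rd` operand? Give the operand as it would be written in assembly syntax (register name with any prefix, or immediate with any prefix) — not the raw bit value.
x7

off 0x0c: read 99 e8 00 00 as big → 0x99e80000
  op=0x99e80000>>25=0x4c ⇒ plus (RR)
  rd@[24:22]=0x7 ⇒ x7
  rs@[21:19]=0x5 ⇒ x5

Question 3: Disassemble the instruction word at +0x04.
lsli $2555137, x6

@+04  big-endian(95 a6 fd 01) = 0x95a6fd01
  opcode bits[31:25]=0x4a: lsli/RI
  [24:22] rd=6 = x6
  [21:0] imm=2555137 = $2555137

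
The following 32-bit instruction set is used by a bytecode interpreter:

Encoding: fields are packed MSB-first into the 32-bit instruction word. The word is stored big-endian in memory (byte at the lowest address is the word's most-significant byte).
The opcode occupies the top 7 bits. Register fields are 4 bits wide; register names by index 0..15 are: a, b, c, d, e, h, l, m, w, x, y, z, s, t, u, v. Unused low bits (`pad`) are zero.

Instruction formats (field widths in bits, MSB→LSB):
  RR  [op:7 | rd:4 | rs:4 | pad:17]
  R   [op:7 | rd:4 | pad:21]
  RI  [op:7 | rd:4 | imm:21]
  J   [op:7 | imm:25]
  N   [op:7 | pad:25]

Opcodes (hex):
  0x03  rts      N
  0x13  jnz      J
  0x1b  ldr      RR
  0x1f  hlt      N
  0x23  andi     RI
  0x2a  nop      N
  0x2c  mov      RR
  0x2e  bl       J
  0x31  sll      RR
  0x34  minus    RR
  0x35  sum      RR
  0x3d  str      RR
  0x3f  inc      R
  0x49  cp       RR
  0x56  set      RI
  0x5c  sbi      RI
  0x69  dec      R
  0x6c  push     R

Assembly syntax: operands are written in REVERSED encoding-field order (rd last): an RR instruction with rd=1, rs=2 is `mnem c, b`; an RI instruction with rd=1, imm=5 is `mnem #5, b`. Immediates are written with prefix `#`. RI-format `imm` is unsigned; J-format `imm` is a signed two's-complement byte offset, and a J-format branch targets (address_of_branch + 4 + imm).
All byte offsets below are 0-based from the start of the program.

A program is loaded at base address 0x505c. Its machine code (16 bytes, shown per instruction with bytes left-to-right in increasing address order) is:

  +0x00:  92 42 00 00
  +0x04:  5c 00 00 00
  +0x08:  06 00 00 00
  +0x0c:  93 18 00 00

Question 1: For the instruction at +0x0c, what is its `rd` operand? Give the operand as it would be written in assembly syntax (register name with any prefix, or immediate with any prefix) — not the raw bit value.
w

+0x0c: 93 18 00 00 ⇒ word 0x93180000 (big)
  opcode bits[31:25]=0x49: cp/RR
  rd: (w>>21)&0xf=0x8 → w
  rs: (w>>17)&0xf=0xc → s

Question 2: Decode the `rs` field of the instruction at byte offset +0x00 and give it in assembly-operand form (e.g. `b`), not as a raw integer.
b

off 0x00: read 92 42 00 00 as big → 0x92420000
  op=0x92420000>>25=0x49 ⇒ cp (RR)
  [24:21] rd=2 = c
  [20:17] rs=1 = b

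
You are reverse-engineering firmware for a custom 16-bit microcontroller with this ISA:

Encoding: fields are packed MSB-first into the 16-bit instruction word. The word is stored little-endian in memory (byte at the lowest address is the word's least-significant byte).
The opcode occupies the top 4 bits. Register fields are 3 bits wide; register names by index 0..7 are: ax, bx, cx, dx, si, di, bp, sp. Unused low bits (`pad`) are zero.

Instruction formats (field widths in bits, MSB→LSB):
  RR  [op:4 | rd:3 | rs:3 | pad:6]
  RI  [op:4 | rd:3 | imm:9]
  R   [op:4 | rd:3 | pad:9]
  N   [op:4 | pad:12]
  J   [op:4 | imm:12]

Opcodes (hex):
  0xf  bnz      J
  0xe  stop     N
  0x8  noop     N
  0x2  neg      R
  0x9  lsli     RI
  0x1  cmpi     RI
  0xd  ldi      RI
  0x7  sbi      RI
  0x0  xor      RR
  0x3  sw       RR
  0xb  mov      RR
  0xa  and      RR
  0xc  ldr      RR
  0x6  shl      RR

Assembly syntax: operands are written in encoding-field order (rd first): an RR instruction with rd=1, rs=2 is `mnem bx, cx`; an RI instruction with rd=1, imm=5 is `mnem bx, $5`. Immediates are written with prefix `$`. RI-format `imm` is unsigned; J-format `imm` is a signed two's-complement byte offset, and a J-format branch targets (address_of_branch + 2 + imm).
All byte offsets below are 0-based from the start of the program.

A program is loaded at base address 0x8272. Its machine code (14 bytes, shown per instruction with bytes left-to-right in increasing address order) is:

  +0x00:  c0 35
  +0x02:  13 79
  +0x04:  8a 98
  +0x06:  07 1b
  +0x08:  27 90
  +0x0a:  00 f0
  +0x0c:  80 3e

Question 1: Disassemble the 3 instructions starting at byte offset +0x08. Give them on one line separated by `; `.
lsli ax, $39; bnz $0; sw sp, cx

@+08  little-endian(27 90) = 0x9027
  op=0x9027>>12=0x9 ⇒ lsli (RI)
  rd: (w>>9)&0x7=0x0 → ax
  imm: (w>>0)&0x1ff=0x27 → $39
@+0a  little-endian(00 f0) = 0xf000
  op=0xf000>>12=0xf ⇒ bnz (J)
  imm: (w>>0)&0xfff=0x0 → $0
@+0c  little-endian(80 3e) = 0x3e80
  op=0x3e80>>12=0x3 ⇒ sw (RR)
  rd: (w>>9)&0x7=0x7 → sp
  rs: (w>>6)&0x7=0x2 → cx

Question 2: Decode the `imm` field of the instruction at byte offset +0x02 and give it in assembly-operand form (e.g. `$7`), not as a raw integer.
$275

+0x02: 13 79 ⇒ word 0x7913 (little)
  op=0x7913>>12=0x7 ⇒ sbi (RI)
  rd@[11:9]=0x4 ⇒ si
  imm@[8:0]=0x113 ⇒ $275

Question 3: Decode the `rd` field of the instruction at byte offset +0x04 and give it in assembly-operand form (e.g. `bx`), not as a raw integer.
off 0x04: read 8a 98 as little → 0x988a
  top 4b → 0x9 → lsli [RI]
  [11:9] rd=4 = si
  [8:0] imm=138 = $138

si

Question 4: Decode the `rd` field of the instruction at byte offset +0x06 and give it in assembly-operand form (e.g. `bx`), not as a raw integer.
di

[06] 07 1b → 0x1b07
  op=0x1b07>>12=0x1 ⇒ cmpi (RI)
  rd: (w>>9)&0x7=0x5 → di
  imm: (w>>0)&0x1ff=0x107 → $263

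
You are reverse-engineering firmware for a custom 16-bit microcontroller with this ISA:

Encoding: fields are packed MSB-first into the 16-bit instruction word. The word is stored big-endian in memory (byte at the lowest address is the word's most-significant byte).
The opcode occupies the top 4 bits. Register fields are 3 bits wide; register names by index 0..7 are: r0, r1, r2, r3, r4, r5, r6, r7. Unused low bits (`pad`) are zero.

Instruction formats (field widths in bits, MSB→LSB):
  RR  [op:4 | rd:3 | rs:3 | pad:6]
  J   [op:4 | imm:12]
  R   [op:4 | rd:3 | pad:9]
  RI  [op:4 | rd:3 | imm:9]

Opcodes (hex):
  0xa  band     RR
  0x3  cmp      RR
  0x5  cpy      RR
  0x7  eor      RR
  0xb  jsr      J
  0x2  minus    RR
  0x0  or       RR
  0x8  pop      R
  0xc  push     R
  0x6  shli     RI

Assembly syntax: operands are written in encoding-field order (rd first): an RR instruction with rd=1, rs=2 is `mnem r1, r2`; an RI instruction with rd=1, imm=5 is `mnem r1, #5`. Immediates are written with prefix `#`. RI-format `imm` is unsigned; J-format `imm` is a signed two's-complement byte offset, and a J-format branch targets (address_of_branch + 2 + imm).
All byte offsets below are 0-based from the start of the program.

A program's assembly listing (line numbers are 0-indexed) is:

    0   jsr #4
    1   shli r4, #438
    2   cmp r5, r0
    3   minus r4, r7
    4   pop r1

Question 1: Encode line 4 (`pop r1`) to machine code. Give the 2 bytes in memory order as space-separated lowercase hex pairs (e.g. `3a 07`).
82 00

L4: pop op=0x8:4|rd=1:3|pad=0:9 ⇒ 0x8200 ⇒ big 82 00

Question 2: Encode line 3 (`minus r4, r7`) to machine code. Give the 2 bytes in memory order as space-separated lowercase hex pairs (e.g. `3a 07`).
L3: minus op=0x2:4|rd=4:3|rs=7:3|pad=0:6 ⇒ 0x29c0 ⇒ big 29 c0

29 c0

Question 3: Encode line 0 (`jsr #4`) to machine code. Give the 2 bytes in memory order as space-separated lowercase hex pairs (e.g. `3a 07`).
line 0 (jsr): pack op=0xb:4|imm=4:12 = 0xb004; big→ b0 04

b0 04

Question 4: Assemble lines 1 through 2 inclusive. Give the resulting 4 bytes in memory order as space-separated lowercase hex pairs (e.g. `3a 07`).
69 b6 3a 00

L1: shli op=0x6:4|rd=4:3|imm=438:9 ⇒ 0x69b6 ⇒ big 69 b6
L2: cmp op=0x3:4|rd=5:3|rs=0:3|pad=0:6 ⇒ 0x3a00 ⇒ big 3a 00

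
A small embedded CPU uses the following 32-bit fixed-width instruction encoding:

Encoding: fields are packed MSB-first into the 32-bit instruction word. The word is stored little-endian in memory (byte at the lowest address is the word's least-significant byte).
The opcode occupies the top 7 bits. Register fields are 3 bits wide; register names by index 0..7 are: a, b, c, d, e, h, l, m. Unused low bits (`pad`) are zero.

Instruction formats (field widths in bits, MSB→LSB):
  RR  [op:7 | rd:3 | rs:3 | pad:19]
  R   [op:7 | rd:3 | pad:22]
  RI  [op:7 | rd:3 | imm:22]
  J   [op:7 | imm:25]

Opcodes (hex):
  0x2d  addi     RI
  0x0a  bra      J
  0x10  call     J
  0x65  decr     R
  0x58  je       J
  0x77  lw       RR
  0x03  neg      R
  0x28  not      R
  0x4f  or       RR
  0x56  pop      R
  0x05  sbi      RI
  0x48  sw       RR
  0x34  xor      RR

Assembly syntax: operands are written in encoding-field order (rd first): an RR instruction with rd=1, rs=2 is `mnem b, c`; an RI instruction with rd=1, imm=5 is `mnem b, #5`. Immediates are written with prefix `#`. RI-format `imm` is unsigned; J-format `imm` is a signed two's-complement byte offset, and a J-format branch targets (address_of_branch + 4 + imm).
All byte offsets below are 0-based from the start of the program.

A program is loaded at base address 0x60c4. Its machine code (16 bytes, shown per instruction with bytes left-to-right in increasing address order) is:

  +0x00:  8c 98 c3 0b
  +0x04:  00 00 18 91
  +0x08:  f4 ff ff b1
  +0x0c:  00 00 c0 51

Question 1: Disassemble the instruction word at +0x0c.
not m

+0x0c: 00 00 c0 51 ⇒ word 0x51c00000 (little)
  opcode bits[31:25]=0x28: not/R
  [24:22] rd=7 = m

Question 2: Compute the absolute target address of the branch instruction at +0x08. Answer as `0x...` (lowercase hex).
0x60c4

off 0x08: read f4 ff ff b1 as little → 0xb1fffff4
  op=0xb1fffff4>>25=0x58 ⇒ je (J)
  imm@[24:0]=0x1fffff4 (s25→-12) ⇒ #-12
  target = base 0x60c4 + off 0x08 + 4 + imm -12 = 0x60c4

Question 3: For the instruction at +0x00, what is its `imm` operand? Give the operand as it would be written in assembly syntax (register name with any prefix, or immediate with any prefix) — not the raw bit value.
#235660

+0x00: 8c 98 c3 0b ⇒ word 0x0bc3988c (little)
  op=0x0bc3988c>>25=0x5 ⇒ sbi (RI)
  rd: (w>>22)&0x7=0x7 → m
  imm: (w>>0)&0x3fffff=0x3988c → #235660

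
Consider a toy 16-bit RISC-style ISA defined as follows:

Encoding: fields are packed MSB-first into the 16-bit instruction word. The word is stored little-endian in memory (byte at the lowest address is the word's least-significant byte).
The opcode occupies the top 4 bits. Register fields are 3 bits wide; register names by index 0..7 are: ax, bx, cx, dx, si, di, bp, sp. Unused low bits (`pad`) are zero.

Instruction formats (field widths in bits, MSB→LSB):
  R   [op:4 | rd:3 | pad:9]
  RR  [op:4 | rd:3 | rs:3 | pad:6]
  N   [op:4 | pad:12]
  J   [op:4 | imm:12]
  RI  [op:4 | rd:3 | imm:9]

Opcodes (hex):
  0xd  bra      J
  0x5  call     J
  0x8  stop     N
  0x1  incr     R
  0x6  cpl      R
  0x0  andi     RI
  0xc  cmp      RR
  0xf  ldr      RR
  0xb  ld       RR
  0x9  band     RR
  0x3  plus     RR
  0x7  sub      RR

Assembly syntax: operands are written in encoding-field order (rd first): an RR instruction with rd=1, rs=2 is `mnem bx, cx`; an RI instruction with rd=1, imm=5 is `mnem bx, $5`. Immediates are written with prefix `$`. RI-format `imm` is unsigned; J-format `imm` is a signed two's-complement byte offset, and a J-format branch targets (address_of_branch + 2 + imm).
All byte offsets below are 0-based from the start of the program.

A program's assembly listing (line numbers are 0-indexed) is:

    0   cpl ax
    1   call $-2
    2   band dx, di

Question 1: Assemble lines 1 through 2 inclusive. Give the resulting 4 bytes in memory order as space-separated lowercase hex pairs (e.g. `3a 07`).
fe 5f 40 97

1. call fields op=0x5:4|imm=-2:12 → word 5ffeh → fe 5f
2. band fields op=0x9:4|rd=3:3|rs=5:3|pad=0:6 → word 9740h → 40 97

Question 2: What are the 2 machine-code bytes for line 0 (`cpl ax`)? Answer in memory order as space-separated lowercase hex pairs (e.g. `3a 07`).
00 60

line 0 (cpl): pack op=0x6:4|rd=0:3|pad=0:9 = 0x6000; little→ 00 60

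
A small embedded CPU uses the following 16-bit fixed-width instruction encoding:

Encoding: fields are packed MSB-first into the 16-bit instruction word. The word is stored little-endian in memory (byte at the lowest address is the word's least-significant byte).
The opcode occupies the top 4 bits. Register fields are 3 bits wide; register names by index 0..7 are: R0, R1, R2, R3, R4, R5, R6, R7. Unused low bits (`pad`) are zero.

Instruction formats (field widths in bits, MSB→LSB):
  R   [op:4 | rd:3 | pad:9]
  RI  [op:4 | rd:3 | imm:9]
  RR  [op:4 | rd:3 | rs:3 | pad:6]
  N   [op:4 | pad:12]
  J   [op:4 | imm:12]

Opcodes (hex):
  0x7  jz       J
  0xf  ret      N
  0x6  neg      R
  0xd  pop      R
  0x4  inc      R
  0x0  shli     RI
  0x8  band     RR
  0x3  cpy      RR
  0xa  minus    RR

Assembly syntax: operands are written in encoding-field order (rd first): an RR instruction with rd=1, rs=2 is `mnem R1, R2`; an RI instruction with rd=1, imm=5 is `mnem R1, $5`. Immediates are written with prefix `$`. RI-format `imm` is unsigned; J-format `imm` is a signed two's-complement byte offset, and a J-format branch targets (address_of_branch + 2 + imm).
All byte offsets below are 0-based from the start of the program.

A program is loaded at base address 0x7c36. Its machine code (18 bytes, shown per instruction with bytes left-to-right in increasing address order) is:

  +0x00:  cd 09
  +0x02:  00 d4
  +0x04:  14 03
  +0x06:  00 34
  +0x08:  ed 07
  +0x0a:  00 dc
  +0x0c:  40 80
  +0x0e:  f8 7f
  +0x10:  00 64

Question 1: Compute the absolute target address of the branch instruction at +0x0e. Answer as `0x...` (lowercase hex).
0x7c3e

+0x0e: f8 7f ⇒ word 0x7ff8 (little)
  top 4b → 0x7 → jz [J]
  imm@[11:0]=0xff8 (s12→-8) ⇒ $-8
  target = base 0x7c36 + off 0x0e + 2 + imm -8 = 0x7c3e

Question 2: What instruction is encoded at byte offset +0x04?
off 0x04: read 14 03 as little → 0x0314
  opcode bits[15:12]=0x0: shli/RI
  rd@[11:9]=0x1 ⇒ R1
  imm@[8:0]=0x114 ⇒ $276

shli R1, $276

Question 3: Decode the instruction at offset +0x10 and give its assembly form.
@+10  little-endian(00 64) = 0x6400
  op=0x6400>>12=0x6 ⇒ neg (R)
  rd@[11:9]=0x2 ⇒ R2

neg R2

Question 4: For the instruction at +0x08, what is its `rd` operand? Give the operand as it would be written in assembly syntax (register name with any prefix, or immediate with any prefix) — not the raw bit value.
[08] ed 07 → 0x07ed
  opcode bits[15:12]=0x0: shli/RI
  rd: (w>>9)&0x7=0x3 → R3
  imm: (w>>0)&0x1ff=0x1ed → $493

R3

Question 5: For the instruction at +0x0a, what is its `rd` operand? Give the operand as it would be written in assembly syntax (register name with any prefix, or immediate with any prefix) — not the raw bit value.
R6

off 0x0a: read 00 dc as little → 0xdc00
  opcode bits[15:12]=0xd: pop/R
  rd@[11:9]=0x6 ⇒ R6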